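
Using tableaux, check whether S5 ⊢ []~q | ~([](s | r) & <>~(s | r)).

Valid

Tableau for the negation ~([]~q | ~([](s | r) & <>~(s | r))):
1. ~([]~q | ~([](s | r) & <>~(s | r))), 0
2. ~[]~q, 0
3. [](s | r) & <>~(s | r), 0
4. [](s | r), 0
5. <>~(s | r), 0
6. s | r, 0
7. r, 0
8. q, 1
9. s | r, 1
10. r, 1
11. ~(s | r), 2
12. ~s, 2
13. ~r, 2
14. s | r, 2
15. r, 2
Accessibility: 0R0, 0R1, 0R2, 1R0, 1R1, 1R2, 2R0, 2R1, 2R2
Branch closes: r and ~r both at 2.
All branches of the negation close; one closing branch shown above.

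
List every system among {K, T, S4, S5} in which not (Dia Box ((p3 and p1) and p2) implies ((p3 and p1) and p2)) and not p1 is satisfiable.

S5-tableau for the formula:
1. not (Dia Box ((p3 and p1) and p2) implies ((p3 and p1) and p2)) and not p1, 0
2. not (Dia Box ((p3 and p1) and p2) implies ((p3 and p1) and p2)), 0
3. not p1, 0
4. Dia Box ((p3 and p1) and p2), 0
5. not ((p3 and p1) and p2), 0
6. not (p3 and p1), 0
7. Box ((p3 and p1) and p2), 1
8. (p3 and p1) and p2, 0
9. p3 and p1, 0
10. p2, 0
11. p3, 0
12. p1, 0
Accessibility: 0R0, 0R1, 1R0, 1R1
Branch closes: p1 and not p1 both at 0.
Every branch closes (one shown): unsatisfiable in S5.
S4-tableau for the formula:
1. not (Dia Box ((p3 and p1) and p2) implies ((p3 and p1) and p2)) and not p1, 0
2. not (Dia Box ((p3 and p1) and p2) implies ((p3 and p1) and p2)), 0
3. not p1, 0
4. Dia Box ((p3 and p1) and p2), 0
5. not ((p3 and p1) and p2), 0
6. not p2, 0
7. Box ((p3 and p1) and p2), 1
8. (p3 and p1) and p2, 1
9. p3 and p1, 1
10. p2, 1
11. p3, 1
12. p1, 1
Accessibility: 0R0, 0R1, 1R1
Complete open branch: satisfiable in S4, hence also in K, T (this S4-model is also a K-model and a T-model).

K, T, S4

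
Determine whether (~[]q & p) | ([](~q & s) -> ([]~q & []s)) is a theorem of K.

Valid in K

Tableau for the negation ~((~[]q & p) | ([](~q & s) -> ([]~q & []s))):
1. ~((~[]q & p) | ([](~q & s) -> ([]~q & []s))), 0
2. ~(~[]q & p), 0
3. ~([](~q & s) -> ([]~q & []s)), 0
4. [](~q & s), 0
5. ~([]~q & []s), 0
6. ~p, 0
7. ~[]s, 0
8. ~s, 1
9. ~q & s, 1
10. ~q, 1
11. s, 1
Accessibility: 0R1
Branch closes: s and ~s both at 1.
Every branch of the negation's tableau closes; the branch above is one of them.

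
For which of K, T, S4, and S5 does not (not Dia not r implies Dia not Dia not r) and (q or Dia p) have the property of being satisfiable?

K

K-tableau for the formula:
1. not (not Dia not r implies Dia not Dia not r) and (q or Dia p), u
2. not (not Dia not r implies Dia not Dia not r), u
3. q or Dia p, u
4. not Dia not r, u
5. not Dia not Dia not r, u
6. Dia p, u
7. p, v
8. r, v
9. Dia not r, v
10. not r, w
Accessibility: uRv, vRw
Complete open branch: satisfiable in K.
T-tableau for the formula:
1. not (not Dia not r implies Dia not Dia not r) and (q or Dia p), u
2. not (not Dia not r implies Dia not Dia not r), u
3. q or Dia p, u
4. not Dia not r, u
5. not Dia not Dia not r, u
6. r, u
7. Dia not r, u
8. Dia p, u
9. not r, v
10. r, v
Accessibility: uRu, uRv, vRv
Branch closes: r and not r both at v.
Every branch closes (one shown): unsatisfiable in T, hence also in S4, S5 (every S4/S5-frame is a T-frame).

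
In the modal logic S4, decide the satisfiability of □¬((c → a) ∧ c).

Satisfiable

1. □¬((c → a) ∧ c), 0
2. ¬((c → a) ∧ c), 0
3. ¬c, 0
Accessibility: 0R0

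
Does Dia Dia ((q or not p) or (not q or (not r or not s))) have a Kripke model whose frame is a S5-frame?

Satisfiable (open branch found)

1. Dia Dia ((q or not p) or (not q or (not r or not s))), u
2. Dia ((q or not p) or (not q or (not r or not s))), v
3. (q or not p) or (not q or (not r or not s)), w
4. not q or (not r or not s), w
5. not r or not s, w
6. not s, w
Accessibility: uRu, uRv, uRw, vRu, vRv, vRw, wRu, wRv, wRw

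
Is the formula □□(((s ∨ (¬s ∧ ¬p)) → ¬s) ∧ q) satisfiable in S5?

Yes, satisfiable

1. □□(((s ∨ (¬s ∧ ¬p)) → ¬s) ∧ q), w0
2. □(((s ∨ (¬s ∧ ¬p)) → ¬s) ∧ q), w0
3. ((s ∨ (¬s ∧ ¬p)) → ¬s) ∧ q, w0
4. (s ∨ (¬s ∧ ¬p)) → ¬s, w0
5. q, w0
6. ¬s, w0
Accessibility: w0Rw0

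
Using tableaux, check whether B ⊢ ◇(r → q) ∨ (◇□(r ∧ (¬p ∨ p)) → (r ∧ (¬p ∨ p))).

Tableau for the negation ¬(◇(r → q) ∨ (◇□(r ∧ (¬p ∨ p)) → (r ∧ (¬p ∨ p)))):
1. ¬(◇(r → q) ∨ (◇□(r ∧ (¬p ∨ p)) → (r ∧ (¬p ∨ p)))), w0
2. ¬◇(r → q), w0
3. ¬(◇□(r ∧ (¬p ∨ p)) → (r ∧ (¬p ∨ p))), w0
4. ◇□(r ∧ (¬p ∨ p)), w0
5. ¬(r ∧ (¬p ∨ p)), w0
6. ¬(r → q), w0
7. r, w0
8. ¬q, w0
9. ¬(¬p ∨ p), w0
10. p, w0
11. ¬p, w0
Accessibility: w0Rw0
Branch closes: p and ¬p both at w0.
Every branch of the negation's tableau closes; the branch above is one of them.

Valid in B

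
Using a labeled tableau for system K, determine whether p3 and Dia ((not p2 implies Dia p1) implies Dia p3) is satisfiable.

Satisfiable

1. p3 and Dia ((not p2 implies Dia p1) implies Dia p3), 0
2. p3, 0
3. Dia ((not p2 implies Dia p1) implies Dia p3), 0
4. (not p2 implies Dia p1) implies Dia p3, 1
5. Dia p3, 1
6. p3, 2
Accessibility: 0R1, 1R2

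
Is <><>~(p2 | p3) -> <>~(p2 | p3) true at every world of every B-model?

Tableau for the negation ~(<><>~(p2 | p3) -> <>~(p2 | p3)):
1. ~(<><>~(p2 | p3) -> <>~(p2 | p3)), u
2. <><>~(p2 | p3), u
3. ~<>~(p2 | p3), u
4. p2 | p3, u
5. p3, u
6. <>~(p2 | p3), v
7. p2 | p3, v
8. p3, v
9. ~(p2 | p3), w
10. ~p2, w
11. ~p3, w
Accessibility: uRu, uRv, vRu, vRv, vRw, wRv, wRw
The negation has an open branch (countermodel exists).

Invalid (countermodel exists)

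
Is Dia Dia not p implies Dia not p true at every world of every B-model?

Invalid (countermodel exists)

Tableau for the negation not (Dia Dia not p implies Dia not p):
1. not (Dia Dia not p implies Dia not p), 0
2. Dia Dia not p, 0
3. not Dia not p, 0
4. p, 0
5. Dia not p, 1
6. p, 1
7. not p, 2
Accessibility: 0R0, 0R1, 1R0, 1R1, 1R2, 2R1, 2R2
The negation has an open branch (countermodel exists).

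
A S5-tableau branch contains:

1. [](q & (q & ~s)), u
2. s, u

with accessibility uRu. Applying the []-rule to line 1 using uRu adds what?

q & (q & ~s), u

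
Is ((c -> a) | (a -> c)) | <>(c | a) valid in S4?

Tableau for the negation ~(((c -> a) | (a -> c)) | <>(c | a)):
1. ~(((c -> a) | (a -> c)) | <>(c | a)), u
2. ~((c -> a) | (a -> c)), u
3. ~<>(c | a), u
4. ~(c -> a), u
5. ~(a -> c), u
6. c, u
7. ~a, u
8. a, u
9. ~c, u
Accessibility: uRu
Branch closes: a and ~a both at u.
All branches of the negation close; one closing branch shown above.

Yes, valid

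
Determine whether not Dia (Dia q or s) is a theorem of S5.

No, not valid

Tableau for the negation Dia (Dia q or s):
1. Dia (Dia q or s), 0
2. Dia q or s, 1
3. s, 1
Accessibility: 0R0, 0R1, 1R0, 1R1
The negation has an open branch (countermodel exists).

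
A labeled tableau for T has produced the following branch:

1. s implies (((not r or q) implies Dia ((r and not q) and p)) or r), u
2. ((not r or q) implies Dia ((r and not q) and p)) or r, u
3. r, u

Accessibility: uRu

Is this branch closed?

No atom appears with both signs at the same world.

Open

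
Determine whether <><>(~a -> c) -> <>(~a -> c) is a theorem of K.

No, not valid

Tableau for the negation ~(<><>(~a -> c) -> <>(~a -> c)):
1. ~(<><>(~a -> c) -> <>(~a -> c)), 0
2. <><>(~a -> c), 0
3. ~<>(~a -> c), 0
4. <>(~a -> c), 1
5. ~(~a -> c), 1
6. ~a, 1
7. ~c, 1
8. ~a -> c, 2
9. c, 2
Accessibility: 0R1, 1R2
The negation has an open branch (countermodel exists).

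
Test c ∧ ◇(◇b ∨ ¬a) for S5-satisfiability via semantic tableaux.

1. c ∧ ◇(◇b ∨ ¬a), w0
2. c, w0   [∧-rule on 1]
3. ◇(◇b ∨ ¬a), w0   [∧-rule on 1]
4. ◇b ∨ ¬a, w1   [◇-rule on 3: fresh world w1, w0Rw1]
5. ¬a, w1   [∨-rule on 4 (branches; this branch)]
Accessibility: w0Rw0, w0Rw1, w1Rw0, w1Rw1

Satisfiable (open branch found)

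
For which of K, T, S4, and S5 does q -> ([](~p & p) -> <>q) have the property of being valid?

T, S4, S5

K-tableau for the negation ~(q -> ([](~p & p) -> <>q)):
1. ~(q -> ([](~p & p) -> <>q)), w0
2. q, w0
3. ~([](~p & p) -> <>q), w0
4. [](~p & p), w0
5. ~<>q, w0
Complete open branch: countermodel on a K-frame, so not valid in K.
T-tableau for the negation ~(q -> ([](~p & p) -> <>q)):
1. ~(q -> ([](~p & p) -> <>q)), w0
2. q, w0
3. ~([](~p & p) -> <>q), w0
4. [](~p & p), w0
5. ~<>q, w0
6. ~p & p, w0
7. ~p, w0
8. p, w0
Accessibility: w0Rw0
Branch closes: p and ~p both at w0.
Every branch closes (one shown): valid in T, hence also in S4, S5 (every theorem of T is a theorem of S4 and S5).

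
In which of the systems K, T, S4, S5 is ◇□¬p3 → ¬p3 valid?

S4-tableau for the negation ¬(◇□¬p3 → ¬p3):
1. ¬(◇□¬p3 → ¬p3), 0
2. ◇□¬p3, 0   [¬→-rule on 1]
3. p3, 0   [¬→-rule on 1]
4. □¬p3, 1   [◇-rule on 2: fresh world 1, 0R1]
5. ¬p3, 1   [□-rule on 4 via 1R1]
Accessibility: 0R0, 0R1, 1R1
Complete open branch: countermodel on an S4-frame, so not valid in S4, nor in K, T (the same frame is also a K-frame and a T-frame).
S5-tableau for the negation ¬(◇□¬p3 → ¬p3):
1. ¬(◇□¬p3 → ¬p3), 0
2. ◇□¬p3, 0   [¬→-rule on 1]
3. p3, 0   [¬→-rule on 1]
4. □¬p3, 1   [◇-rule on 2: fresh world 1, 0R1]
5. ¬p3, 0   [□-rule on 4 via 1R0]
Accessibility: 0R0, 0R1, 1R0, 1R1
Branch closes: p3 and ¬p3 both at 0.
Every branch closes (one shown): valid in S5.

S5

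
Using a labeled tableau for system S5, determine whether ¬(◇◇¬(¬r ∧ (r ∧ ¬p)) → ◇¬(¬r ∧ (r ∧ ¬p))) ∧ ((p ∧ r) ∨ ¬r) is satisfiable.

1. ¬(◇◇¬(¬r ∧ (r ∧ ¬p)) → ◇¬(¬r ∧ (r ∧ ¬p))) ∧ ((p ∧ r) ∨ ¬r), 0
2. ¬(◇◇¬(¬r ∧ (r ∧ ¬p)) → ◇¬(¬r ∧ (r ∧ ¬p))), 0   [∧-rule on 1]
3. (p ∧ r) ∨ ¬r, 0   [∧-rule on 1]
4. ◇◇¬(¬r ∧ (r ∧ ¬p)), 0   [¬→-rule on 2]
5. ¬◇¬(¬r ∧ (r ∧ ¬p)), 0   [¬→-rule on 2]
6. ¬r ∧ (r ∧ ¬p), 0   [¬◇-rule on 5 via 0R0]
7. ¬r, 0   [∧-rule on 6]
8. r ∧ ¬p, 0   [∧-rule on 6]
9. r, 0   [∧-rule on 8]
10. ¬p, 0   [∧-rule on 8]
Accessibility: 0R0
Branch closes: r and ¬r both at 0.
All branches of the tableau close; one closing branch shown above.

Unsatisfiable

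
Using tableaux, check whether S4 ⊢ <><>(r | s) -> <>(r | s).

Valid in S4

Tableau for the negation ~(<><>(r | s) -> <>(r | s)):
1. ~(<><>(r | s) -> <>(r | s)), u
2. <><>(r | s), u
3. ~<>(r | s), u
4. ~(r | s), u
5. ~r, u
6. ~s, u
7. <>(r | s), v
8. ~(r | s), v
9. ~r, v
10. ~s, v
11. r | s, w
12. ~(r | s), w
13. ~r, w
14. ~s, w
15. s, w
Accessibility: uRu, uRv, uRw, vRv, vRw, wRw
Branch closes: s and ~s both at w.
Every branch of the negation's tableau closes; the branch above is one of them.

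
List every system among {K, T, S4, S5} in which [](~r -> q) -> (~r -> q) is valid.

T, S4, S5

T-tableau for the negation ~([](~r -> q) -> (~r -> q)):
1. ~([](~r -> q) -> (~r -> q)), w0
2. [](~r -> q), w0
3. ~(~r -> q), w0
4. ~r, w0
5. ~q, w0
6. ~r -> q, w0
7. q, w0
Accessibility: w0Rw0
Branch closes: q and ~q both at w0.
Every branch closes (one shown): valid in T, hence also in S4, S5 (every theorem of T is a theorem of S4 and S5).
K-tableau for the negation ~([](~r -> q) -> (~r -> q)):
1. ~([](~r -> q) -> (~r -> q)), w0
2. [](~r -> q), w0
3. ~(~r -> q), w0
4. ~r, w0
5. ~q, w0
Complete open branch: countermodel on a K-frame, so not valid in K.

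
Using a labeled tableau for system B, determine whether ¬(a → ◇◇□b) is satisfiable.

1. ¬(a → ◇◇□b), 0
2. a, 0
3. ¬◇◇□b, 0
4. ¬◇□b, 0
5. ¬□b, 0
6. ¬b, 1
7. ¬◇□b, 1
8. ¬□b, 1
9. ¬b, 2
10. ¬□b, 2
11. ¬b, 3
Accessibility: 0R0, 0R1, 1R0, 1R1, 1R2, 2R1, 2R2, 2R3, 3R2, 3R3

Yes, satisfiable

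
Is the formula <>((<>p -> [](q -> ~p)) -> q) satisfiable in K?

Yes, satisfiable

1. <>((<>p -> [](q -> ~p)) -> q), u
2. (<>p -> [](q -> ~p)) -> q, v
3. q, v
Accessibility: uRv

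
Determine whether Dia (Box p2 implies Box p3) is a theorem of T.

Tableau for the negation not Dia (Box p2 implies Box p3):
1. not Dia (Box p2 implies Box p3), w0
2. not (Box p2 implies Box p3), w0
3. Box p2, w0
4. not Box p3, w0
5. p2, w0
6. not p3, w1
7. not (Box p2 implies Box p3), w1
8. Box p2, w1
9. not Box p3, w1
10. p2, w1
11. not p3, w2
12. p2, w2
Accessibility: w0Rw0, w0Rw1, w1Rw1, w1Rw2, w2Rw2
The negation has an open branch (countermodel exists).

No, not valid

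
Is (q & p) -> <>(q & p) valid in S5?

Tableau for the negation ~((q & p) -> <>(q & p)):
1. ~((q & p) -> <>(q & p)), w0
2. q & p, w0   [~->-rule on 1]
3. ~<>(q & p), w0   [~->-rule on 1]
4. q, w0   [&-rule on 2]
5. p, w0   [&-rule on 2]
6. ~(q & p), w0   [~<>-rule on 3 via w0Rw0]
7. ~p, w0   [~&-rule on 6 (branches; this branch)]
Accessibility: w0Rw0
Branch closes: p and ~p both at w0.
Every branch of the negation's tableau closes; the branch above is one of them.

Valid in S5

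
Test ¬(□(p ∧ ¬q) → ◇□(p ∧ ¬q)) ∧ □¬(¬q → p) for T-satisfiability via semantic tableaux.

1. ¬(□(p ∧ ¬q) → ◇□(p ∧ ¬q)) ∧ □¬(¬q → p), w0
2. ¬(□(p ∧ ¬q) → ◇□(p ∧ ¬q)), w0
3. □¬(¬q → p), w0
4. □(p ∧ ¬q), w0
5. ¬◇□(p ∧ ¬q), w0
6. ¬(¬q → p), w0
7. ¬q, w0
8. ¬p, w0
9. p ∧ ¬q, w0
10. p, w0
Accessibility: w0Rw0
Branch closes: p and ¬p both at w0.
(One branch shown.) All branches close.

No, unsatisfiable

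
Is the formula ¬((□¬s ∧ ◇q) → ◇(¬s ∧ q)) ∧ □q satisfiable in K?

Unsatisfiable

1. ¬((□¬s ∧ ◇q) → ◇(¬s ∧ q)) ∧ □q, w0
2. ¬((□¬s ∧ ◇q) → ◇(¬s ∧ q)), w0
3. □q, w0
4. □¬s ∧ ◇q, w0
5. ¬◇(¬s ∧ q), w0
6. □¬s, w0
7. ◇q, w0
8. q, w1
9. ¬(¬s ∧ q), w1
10. ¬s, w1
11. ¬q, w1
Accessibility: w0Rw1
Branch closes: q and ¬q both at w1.
(One branch shown.) All branches close.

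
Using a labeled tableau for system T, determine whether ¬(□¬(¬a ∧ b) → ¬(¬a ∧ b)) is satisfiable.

Unsatisfiable (every branch closes)

1. ¬(□¬(¬a ∧ b) → ¬(¬a ∧ b)), 0
2. □¬(¬a ∧ b), 0
3. ¬a ∧ b, 0
4. ¬a, 0
5. b, 0
6. ¬(¬a ∧ b), 0
7. ¬b, 0
Accessibility: 0R0
Branch closes: b and ¬b both at 0.
Every branch closes; the branch above is one of them.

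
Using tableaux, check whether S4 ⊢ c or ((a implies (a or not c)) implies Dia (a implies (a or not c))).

Yes, valid

Tableau for the negation not (c or ((a implies (a or not c)) implies Dia (a implies (a or not c)))):
1. not (c or ((a implies (a or not c)) implies Dia (a implies (a or not c)))), u
2. not c, u   [neg-or-rule on 1]
3. not ((a implies (a or not c)) implies Dia (a implies (a or not c))), u   [neg-or-rule on 1]
4. a implies (a or not c), u   [neg-implies-rule on 3]
5. not Dia (a implies (a or not c)), u   [neg-implies-rule on 3]
6. not (a implies (a or not c)), u   [neg-Dia-rule on 5 via uRu]
7. a, u   [neg-implies-rule on 6]
8. not (a or not c), u   [neg-implies-rule on 6]
9. not a, u   [neg-or-rule on 8]
10. c, u   [neg-or-rule on 8]
Accessibility: uRu
Branch closes: a and not a both at u.
All branches of the negation close; one closing branch shown above.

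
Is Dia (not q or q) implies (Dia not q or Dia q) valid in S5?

Tableau for the negation not (Dia (not q or q) implies (Dia not q or Dia q)):
1. not (Dia (not q or q) implies (Dia not q or Dia q)), 0
2. Dia (not q or q), 0   [neg-implies-rule on 1]
3. not (Dia not q or Dia q), 0   [neg-implies-rule on 1]
4. not Dia not q, 0   [neg-or-rule on 3]
5. not Dia q, 0   [neg-or-rule on 3]
6. q, 0   [neg-Dia-rule on 4 via 0R0]
7. not q, 0   [neg-Dia-rule on 5 via 0R0]
Accessibility: 0R0
Branch closes: q and not q both at 0.
All branches of the negation close; one closing branch shown above.

Valid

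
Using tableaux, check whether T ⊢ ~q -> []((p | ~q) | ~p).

Tableau for the negation ~(~q -> []((p | ~q) | ~p)):
1. ~(~q -> []((p | ~q) | ~p)), w0
2. ~q, w0   [~->-rule on 1]
3. ~[]((p | ~q) | ~p), w0   [~->-rule on 1]
4. ~((p | ~q) | ~p), w1   [~[]-rule on 3: fresh world w1, w0Rw1]
5. ~(p | ~q), w1   [~|-rule on 4]
6. p, w1   [~|-rule on 4]
7. ~p, w1   [~|-rule on 5]
8. q, w1   [~|-rule on 5]
Accessibility: w0Rw0, w0Rw1, w1Rw1
Branch closes: p and ~p both at w1.
All branches of the negation close; one closing branch shown above.

Yes, valid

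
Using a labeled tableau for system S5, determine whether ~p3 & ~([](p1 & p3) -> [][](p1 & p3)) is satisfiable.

Unsatisfiable (every branch closes)

1. ~p3 & ~([](p1 & p3) -> [][](p1 & p3)), 0
2. ~p3, 0
3. ~([](p1 & p3) -> [][](p1 & p3)), 0
4. [](p1 & p3), 0
5. ~[][](p1 & p3), 0
6. p1 & p3, 0
7. p1, 0
8. p3, 0
Accessibility: 0R0
Branch closes: p3 and ~p3 both at 0.
All branches of the tableau close; one closing branch shown above.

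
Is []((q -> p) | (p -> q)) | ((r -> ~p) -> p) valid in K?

Valid

Tableau for the negation ~([]((q -> p) | (p -> q)) | ((r -> ~p) -> p)):
1. ~([]((q -> p) | (p -> q)) | ((r -> ~p) -> p)), w0
2. ~[]((q -> p) | (p -> q)), w0
3. ~((r -> ~p) -> p), w0
4. r -> ~p, w0
5. ~p, w0
6. ~((q -> p) | (p -> q)), w1
7. ~(q -> p), w1
8. ~(p -> q), w1
9. q, w1
10. ~p, w1
11. p, w1
12. ~q, w1
Accessibility: w0Rw1
Branch closes: p and ~p both at w1.
All branches of the negation close; one closing branch shown above.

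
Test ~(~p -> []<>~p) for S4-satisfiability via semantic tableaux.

1. ~(~p -> []<>~p), 0
2. ~p, 0
3. ~[]<>~p, 0
4. ~<>~p, 1
5. p, 1
Accessibility: 0R0, 0R1, 1R1

Satisfiable (open branch found)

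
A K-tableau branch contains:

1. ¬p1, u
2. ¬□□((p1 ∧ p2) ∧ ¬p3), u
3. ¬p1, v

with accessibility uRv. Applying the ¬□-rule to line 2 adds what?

a fresh world w with uRw, and ¬□((p1 ∧ p2) ∧ ¬p3) at w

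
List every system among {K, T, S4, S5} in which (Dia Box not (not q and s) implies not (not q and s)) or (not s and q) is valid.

S4-tableau for the negation not ((Dia Box not (not q and s) implies not (not q and s)) or (not s and q)):
1. not ((Dia Box not (not q and s) implies not (not q and s)) or (not s and q)), u
2. not (Dia Box not (not q and s) implies not (not q and s)), u
3. not (not s and q), u
4. Dia Box not (not q and s), u
5. not q and s, u
6. not q, u
7. s, u
8. Box not (not q and s), v
9. not (not q and s), v
10. not s, v
Accessibility: uRu, uRv, vRv
Complete open branch: countermodel on an S4-frame, so not valid in S4, nor in K, T (the same frame is also a K-frame and a T-frame).
S5-tableau for the negation not ((Dia Box not (not q and s) implies not (not q and s)) or (not s and q)):
1. not ((Dia Box not (not q and s) implies not (not q and s)) or (not s and q)), u
2. not (Dia Box not (not q and s) implies not (not q and s)), u
3. not (not s and q), u
4. Dia Box not (not q and s), u
5. not q and s, u
6. not q, u
7. s, u
8. Box not (not q and s), v
9. not (not q and s), u
10. not (not q and s), v
11. not s, u
Accessibility: uRu, uRv, vRu, vRv
Branch closes: s and not s both at u.
Every branch closes (one shown): valid in S5.

S5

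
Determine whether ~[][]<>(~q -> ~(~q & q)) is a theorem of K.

Tableau for the negation [][]<>(~q -> ~(~q & q)):
1. [][]<>(~q -> ~(~q & q)), 0
The negation has an open branch (countermodel exists).

No, not valid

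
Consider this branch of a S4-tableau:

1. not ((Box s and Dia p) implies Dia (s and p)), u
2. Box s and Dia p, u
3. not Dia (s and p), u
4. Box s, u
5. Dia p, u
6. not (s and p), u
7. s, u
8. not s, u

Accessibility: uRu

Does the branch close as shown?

Closed

Both s and not s appear at u.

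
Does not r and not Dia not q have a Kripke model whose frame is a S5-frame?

Yes, satisfiable

1. not r and not Dia not q, u
2. not r, u
3. not Dia not q, u
4. q, u
Accessibility: uRu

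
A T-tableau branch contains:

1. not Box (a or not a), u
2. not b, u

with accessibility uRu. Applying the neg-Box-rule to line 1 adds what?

a fresh world v with uRv, and not (a or not a) at v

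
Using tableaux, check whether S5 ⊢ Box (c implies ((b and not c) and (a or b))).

Not valid

Tableau for the negation not Box (c implies ((b and not c) and (a or b))):
1. not Box (c implies ((b and not c) and (a or b))), 0
2. not (c implies ((b and not c) and (a or b))), 1   [neg-Box-rule on 1: fresh world 1, 0R1]
3. c, 1   [neg-implies-rule on 2]
4. not ((b and not c) and (a or b)), 1   [neg-implies-rule on 2]
5. not (a or b), 1   [neg-and-rule on 4 (branches; this branch)]
6. not a, 1   [neg-or-rule on 5]
7. not b, 1   [neg-or-rule on 5]
Accessibility: 0R0, 0R1, 1R0, 1R1
The negation has an open branch (countermodel exists).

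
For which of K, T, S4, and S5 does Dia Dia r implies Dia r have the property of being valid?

T-tableau for the negation not (Dia Dia r implies Dia r):
1. not (Dia Dia r implies Dia r), u
2. Dia Dia r, u
3. not Dia r, u
4. not r, u
5. Dia r, v
6. not r, v
7. r, w
Accessibility: uRu, uRv, vRv, vRw, wRw
Complete open branch: countermodel on a T-frame, so not valid in T, nor in K (the same frame is also a K-frame).
S4-tableau for the negation not (Dia Dia r implies Dia r):
1. not (Dia Dia r implies Dia r), u
2. Dia Dia r, u
3. not Dia r, u
4. not r, u
5. Dia r, v
6. not r, v
7. r, w
8. not r, w
Accessibility: uRu, uRv, uRw, vRv, vRw, wRw
Branch closes: r and not r both at w.
Every branch closes (one shown): valid in S4, hence also in S5 (every theorem of S4 is a theorem of S5).

S4, S5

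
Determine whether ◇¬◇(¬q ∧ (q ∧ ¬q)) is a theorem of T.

Valid

Tableau for the negation ¬◇¬◇(¬q ∧ (q ∧ ¬q)):
1. ¬◇¬◇(¬q ∧ (q ∧ ¬q)), u
2. ◇(¬q ∧ (q ∧ ¬q)), u
3. ¬q ∧ (q ∧ ¬q), v
4. ¬q, v
5. q ∧ ¬q, v
6. q, v
Accessibility: uRu, uRv, vRv
Branch closes: q and ¬q both at v.
Every branch of the negation's tableau closes; the branch above is one of them.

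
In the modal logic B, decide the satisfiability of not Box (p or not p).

1. not Box (p or not p), 0
2. not (p or not p), 1
3. not p, 1
4. p, 1
Accessibility: 0R0, 0R1, 1R0, 1R1
Branch closes: p and not p both at 1.
(One branch shown.) All branches close.

No, unsatisfiable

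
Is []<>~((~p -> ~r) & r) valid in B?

Tableau for the negation ~[]<>~((~p -> ~r) & r):
1. ~[]<>~((~p -> ~r) & r), 0
2. ~<>~((~p -> ~r) & r), 1   [~[]-rule on 1: fresh world 1, 0R1]
3. (~p -> ~r) & r, 0   [~<>-rule on 2 via 1R0]
4. ~p -> ~r, 0   [&-rule on 3]
5. r, 0   [&-rule on 3]
6. (~p -> ~r) & r, 1   [~<>-rule on 2 via 1R1]
7. ~p -> ~r, 1   [&-rule on 6]
8. r, 1   [&-rule on 6]
9. p, 0   [->-rule on 4 (branches; this branch)]
10. p, 1   [->-rule on 7 (branches; this branch)]
Accessibility: 0R0, 0R1, 1R0, 1R1
The negation has an open branch (countermodel exists).

Not valid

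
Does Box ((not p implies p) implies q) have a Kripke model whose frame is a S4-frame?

1. Box ((not p implies p) implies q), 0
2. (not p implies p) implies q, 0
3. q, 0
Accessibility: 0R0

Satisfiable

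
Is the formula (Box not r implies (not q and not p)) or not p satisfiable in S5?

Satisfiable

1. (Box not r implies (not q and not p)) or not p, u
2. not p, u
Accessibility: uRu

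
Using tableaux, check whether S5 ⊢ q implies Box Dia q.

Valid in S5

Tableau for the negation not (q implies Box Dia q):
1. not (q implies Box Dia q), u
2. q, u   [neg-implies-rule on 1]
3. not Box Dia q, u   [neg-implies-rule on 1]
4. not Dia q, v   [neg-Box-rule on 3: fresh world v, uRv]
5. not q, u   [neg-Dia-rule on 4 via vRu]
Accessibility: uRu, uRv, vRu, vRv
Branch closes: q and not q both at u.
Every branch of the negation's tableau closes; the branch above is one of them.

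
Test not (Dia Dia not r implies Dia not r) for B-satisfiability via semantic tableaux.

Yes, satisfiable

1. not (Dia Dia not r implies Dia not r), 0
2. Dia Dia not r, 0
3. not Dia not r, 0
4. r, 0
5. Dia not r, 1
6. r, 1
7. not r, 2
Accessibility: 0R0, 0R1, 1R0, 1R1, 1R2, 2R1, 2R2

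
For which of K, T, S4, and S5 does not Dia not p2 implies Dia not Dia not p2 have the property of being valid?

T-tableau for the negation not (not Dia not p2 implies Dia not Dia not p2):
1. not (not Dia not p2 implies Dia not Dia not p2), u
2. not Dia not p2, u   [neg-implies-rule on 1]
3. not Dia not Dia not p2, u   [neg-implies-rule on 1]
4. p2, u   [neg-Dia-rule on 2 via uRu]
5. Dia not p2, u   [neg-Dia-rule on 3 via uRu]
6. not p2, v   [Dia-rule on 5: fresh world v, uRv]
7. p2, v   [neg-Dia-rule on 2 via uRv]
Accessibility: uRu, uRv, vRv
Branch closes: p2 and not p2 both at v.
Every branch closes (one shown): valid in T, hence also in S4, S5 (every theorem of T is a theorem of S4 and S5).
K-tableau for the negation not (not Dia not p2 implies Dia not Dia not p2):
1. not (not Dia not p2 implies Dia not Dia not p2), u
2. not Dia not p2, u   [neg-implies-rule on 1]
3. not Dia not Dia not p2, u   [neg-implies-rule on 1]
Complete open branch: countermodel on a K-frame, so not valid in K.

T, S4, S5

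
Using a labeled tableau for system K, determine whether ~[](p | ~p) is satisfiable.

Unsatisfiable (every branch closes)

1. ~[](p | ~p), w0
2. ~(p | ~p), w1   [~[]-rule on 1: fresh world w1, w0Rw1]
3. ~p, w1   [~|-rule on 2]
4. p, w1   [~|-rule on 2]
Accessibility: w0Rw1
Branch closes: p and ~p both at w1.
(One branch shown.) All branches close.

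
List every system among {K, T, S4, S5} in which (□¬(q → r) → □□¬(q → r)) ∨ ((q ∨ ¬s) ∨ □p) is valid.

T, S4, S5

T-tableau for the negation ¬((□¬(q → r) → □□¬(q → r)) ∨ ((q ∨ ¬s) ∨ □p)):
1. ¬((□¬(q → r) → □□¬(q → r)) ∨ ((q ∨ ¬s) ∨ □p)), 0
2. ¬(□¬(q → r) → □□¬(q → r)), 0   [¬∨-rule on 1]
3. ¬((q ∨ ¬s) ∨ □p), 0   [¬∨-rule on 1]
4. □¬(q → r), 0   [¬→-rule on 2]
5. ¬□□¬(q → r), 0   [¬→-rule on 2]
6. ¬(q ∨ ¬s), 0   [¬∨-rule on 3]
7. ¬□p, 0   [¬∨-rule on 3]
8. ¬q, 0   [¬∨-rule on 6]
9. s, 0   [¬∨-rule on 6]
10. ¬(q → r), 0   [□-rule on 4 via 0R0]
11. q, 0   [¬→-rule on 10]
12. ¬r, 0   [¬→-rule on 10]
Accessibility: 0R0
Branch closes: q and ¬q both at 0.
Every branch closes (one shown): valid in T, hence also in S4, S5 (every theorem of T is a theorem of S4 and S5).
K-tableau for the negation ¬((□¬(q → r) → □□¬(q → r)) ∨ ((q ∨ ¬s) ∨ □p)):
1. ¬((□¬(q → r) → □□¬(q → r)) ∨ ((q ∨ ¬s) ∨ □p)), 0
2. ¬(□¬(q → r) → □□¬(q → r)), 0   [¬∨-rule on 1]
3. ¬((q ∨ ¬s) ∨ □p), 0   [¬∨-rule on 1]
4. □¬(q → r), 0   [¬→-rule on 2]
5. ¬□□¬(q → r), 0   [¬→-rule on 2]
6. ¬(q ∨ ¬s), 0   [¬∨-rule on 3]
7. ¬□p, 0   [¬∨-rule on 3]
8. ¬q, 0   [¬∨-rule on 6]
9. s, 0   [¬∨-rule on 6]
10. ¬□¬(q → r), 1   [¬□-rule on 5: fresh world 1, 0R1]
11. ¬(q → r), 1   [□-rule on 4 via 0R1]
12. q, 1   [¬→-rule on 11]
13. ¬r, 1   [¬→-rule on 11]
14. ¬p, 2   [¬□-rule on 7: fresh world 2, 0R2]
15. ¬(q → r), 2   [□-rule on 4 via 0R2]
16. q, 2   [¬→-rule on 15]
17. ¬r, 2   [¬→-rule on 15]
18. q → r, 3   [¬□-rule on 10: fresh world 3, 1R3]
19. r, 3   [→-rule on 18 (branches; this branch)]
Accessibility: 0R1, 0R2, 1R3
Complete open branch: countermodel on a K-frame, so not valid in K.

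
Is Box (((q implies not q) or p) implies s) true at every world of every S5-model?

Not valid

Tableau for the negation not Box (((q implies not q) or p) implies s):
1. not Box (((q implies not q) or p) implies s), u
2. not (((q implies not q) or p) implies s), v   [neg-Box-rule on 1: fresh world v, uRv]
3. (q implies not q) or p, v   [neg-implies-rule on 2]
4. not s, v   [neg-implies-rule on 2]
5. p, v   [or-rule on 3 (branches; this branch)]
Accessibility: uRu, uRv, vRu, vRv
The negation has an open branch (countermodel exists).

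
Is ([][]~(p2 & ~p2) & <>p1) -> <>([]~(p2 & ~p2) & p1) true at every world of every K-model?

Tableau for the negation ~(([][]~(p2 & ~p2) & <>p1) -> <>([]~(p2 & ~p2) & p1)):
1. ~(([][]~(p2 & ~p2) & <>p1) -> <>([]~(p2 & ~p2) & p1)), u
2. [][]~(p2 & ~p2) & <>p1, u
3. ~<>([]~(p2 & ~p2) & p1), u
4. [][]~(p2 & ~p2), u
5. <>p1, u
6. p1, v
7. ~([]~(p2 & ~p2) & p1), v
8. []~(p2 & ~p2), v
9. ~[]~(p2 & ~p2), v
10. p2 & ~p2, w
11. p2, w
12. ~p2, w
Accessibility: uRv, vRw
Branch closes: p2 and ~p2 both at w.
Every branch of the negation's tableau closes; the branch above is one of them.

Yes, valid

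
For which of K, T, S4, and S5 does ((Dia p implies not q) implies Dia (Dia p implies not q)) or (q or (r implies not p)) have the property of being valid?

T-tableau for the negation not (((Dia p implies not q) implies Dia (Dia p implies not q)) or (q or (r implies not p))):
1. not (((Dia p implies not q) implies Dia (Dia p implies not q)) or (q or (r implies not p))), w0
2. not ((Dia p implies not q) implies Dia (Dia p implies not q)), w0   [neg-or-rule on 1]
3. not (q or (r implies not p)), w0   [neg-or-rule on 1]
4. Dia p implies not q, w0   [neg-implies-rule on 2]
5. not Dia (Dia p implies not q), w0   [neg-implies-rule on 2]
6. not q, w0   [neg-or-rule on 3]
7. not (r implies not p), w0   [neg-or-rule on 3]
8. r, w0   [neg-implies-rule on 7]
9. p, w0   [neg-implies-rule on 7]
10. not (Dia p implies not q), w0   [neg-Dia-rule on 5 via w0Rw0]
11. Dia p, w0   [neg-implies-rule on 10]
12. q, w0   [neg-implies-rule on 10]
Accessibility: w0Rw0
Branch closes: q and not q both at w0.
Every branch closes (one shown): valid in T, hence also in S4, S5 (every theorem of T is a theorem of S4 and S5).
K-tableau for the negation not (((Dia p implies not q) implies Dia (Dia p implies not q)) or (q or (r implies not p))):
1. not (((Dia p implies not q) implies Dia (Dia p implies not q)) or (q or (r implies not p))), w0
2. not ((Dia p implies not q) implies Dia (Dia p implies not q)), w0   [neg-or-rule on 1]
3. not (q or (r implies not p)), w0   [neg-or-rule on 1]
4. Dia p implies not q, w0   [neg-implies-rule on 2]
5. not Dia (Dia p implies not q), w0   [neg-implies-rule on 2]
6. not q, w0   [neg-or-rule on 3]
7. not (r implies not p), w0   [neg-or-rule on 3]
8. r, w0   [neg-implies-rule on 7]
9. p, w0   [neg-implies-rule on 7]
Complete open branch: countermodel on a K-frame, so not valid in K.

T, S4, S5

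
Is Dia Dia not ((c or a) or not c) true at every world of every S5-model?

No, not valid

Tableau for the negation not Dia Dia not ((c or a) or not c):
1. not Dia Dia not ((c or a) or not c), w0
2. not Dia not ((c or a) or not c), w0
3. (c or a) or not c, w0
4. not c, w0
Accessibility: w0Rw0
The negation has an open branch (countermodel exists).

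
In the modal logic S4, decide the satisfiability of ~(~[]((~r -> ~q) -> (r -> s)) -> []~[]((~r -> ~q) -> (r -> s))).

1. ~(~[]((~r -> ~q) -> (r -> s)) -> []~[]((~r -> ~q) -> (r -> s))), 0
2. ~[]((~r -> ~q) -> (r -> s)), 0   [~->-rule on 1]
3. ~[]~[]((~r -> ~q) -> (r -> s)), 0   [~->-rule on 1]
4. ~((~r -> ~q) -> (r -> s)), 1   [~[]-rule on 2: fresh world 1, 0R1]
5. ~r -> ~q, 1   [~->-rule on 4]
6. ~(r -> s), 1   [~->-rule on 4]
7. r, 1   [~->-rule on 6]
8. ~s, 1   [~->-rule on 6]
9. ~q, 1   [->-rule on 5 (branches; this branch)]
10. []((~r -> ~q) -> (r -> s)), 2   [~[]-rule on 3: fresh world 2, 0R2]
11. (~r -> ~q) -> (r -> s), 2   [[]-rule on 10 via 2R2]
12. r -> s, 2   [->-rule on 11 (branches; this branch)]
13. s, 2   [->-rule on 12 (branches; this branch)]
Accessibility: 0R0, 0R1, 0R2, 1R1, 2R2

Satisfiable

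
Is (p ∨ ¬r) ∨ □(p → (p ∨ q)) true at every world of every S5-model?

Tableau for the negation ¬((p ∨ ¬r) ∨ □(p → (p ∨ q))):
1. ¬((p ∨ ¬r) ∨ □(p → (p ∨ q))), u
2. ¬(p ∨ ¬r), u   [¬∨-rule on 1]
3. ¬□(p → (p ∨ q)), u   [¬∨-rule on 1]
4. ¬p, u   [¬∨-rule on 2]
5. r, u   [¬∨-rule on 2]
6. ¬(p → (p ∨ q)), v   [¬□-rule on 3: fresh world v, uRv]
7. p, v   [¬→-rule on 6]
8. ¬(p ∨ q), v   [¬→-rule on 6]
9. ¬p, v   [¬∨-rule on 8]
10. ¬q, v   [¬∨-rule on 8]
Accessibility: uRu, uRv, vRu, vRv
Branch closes: p and ¬p both at v.
All branches of the negation close; one closing branch shown above.

Valid in S5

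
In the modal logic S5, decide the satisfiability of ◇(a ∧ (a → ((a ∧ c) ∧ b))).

Satisfiable (open branch found)

1. ◇(a ∧ (a → ((a ∧ c) ∧ b))), w0
2. a ∧ (a → ((a ∧ c) ∧ b)), w1   [◇-rule on 1: fresh world w1, w0Rw1]
3. a, w1   [∧-rule on 2]
4. a → ((a ∧ c) ∧ b), w1   [∧-rule on 2]
5. (a ∧ c) ∧ b, w1   [→-rule on 4 (branches; this branch)]
6. a ∧ c, w1   [∧-rule on 5]
7. b, w1   [∧-rule on 5]
8. c, w1   [∧-rule on 6]
Accessibility: w0Rw0, w0Rw1, w1Rw0, w1Rw1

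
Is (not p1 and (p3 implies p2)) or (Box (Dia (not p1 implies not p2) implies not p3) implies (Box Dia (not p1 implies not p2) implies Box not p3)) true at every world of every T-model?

Tableau for the negation not ((not p1 and (p3 implies p2)) or (Box (Dia (not p1 implies not p2) implies not p3) implies (Box Dia (not p1 implies not p2) implies Box not p3))):
1. not ((not p1 and (p3 implies p2)) or (Box (Dia (not p1 implies not p2) implies not p3) implies (Box Dia (not p1 implies not p2) implies Box not p3))), u
2. not (not p1 and (p3 implies p2)), u   [neg-or-rule on 1]
3. not (Box (Dia (not p1 implies not p2) implies not p3) implies (Box Dia (not p1 implies not p2) implies Box not p3)), u   [neg-or-rule on 1]
4. Box (Dia (not p1 implies not p2) implies not p3), u   [neg-implies-rule on 3]
5. not (Box Dia (not p1 implies not p2) implies Box not p3), u   [neg-implies-rule on 3]
6. Box Dia (not p1 implies not p2), u   [neg-implies-rule on 5]
7. not Box not p3, u   [neg-implies-rule on 5]
8. Dia (not p1 implies not p2) implies not p3, u   [Box-rule on 4 via uRu]
9. Dia (not p1 implies not p2), u   [Box-rule on 6 via uRu]
10. p1, u   [neg-and-rule on 2 (branches; this branch)]
11. not p3, u   [implies-rule on 8 (branches; this branch)]
12. p3, v   [neg-Box-rule on 7: fresh world v, uRv]
13. Dia (not p1 implies not p2) implies not p3, v   [Box-rule on 4 via uRv]
14. Dia (not p1 implies not p2), v   [Box-rule on 6 via uRv]
15. not Dia (not p1 implies not p2), v   [implies-rule on 13 (branches; this branch)]
16. not (not p1 implies not p2), v   [neg-Dia-rule on 15 via vRv]
17. not p1, v   [neg-implies-rule on 16]
18. p2, v   [neg-implies-rule on 16]
19. not p1 implies not p2, w   [Dia-rule on 9: fresh world w, uRw]
20. Dia (not p1 implies not p2) implies not p3, w   [Box-rule on 4 via uRw]
21. Dia (not p1 implies not p2), w   [Box-rule on 6 via uRw]
22. not p2, w   [implies-rule on 19 (branches; this branch)]
23. not p3, w   [implies-rule on 20 (branches; this branch)]
24. not p1 implies not p2, x   [Dia-rule on 14: fresh world x, vRx]
25. not (not p1 implies not p2), x   [neg-Dia-rule on 15 via vRx]
26. not p1, x   [neg-implies-rule on 25]
27. p2, x   [neg-implies-rule on 25]
28. not p2, x   [implies-rule on 24 (branches; this branch)]
Accessibility: uRu, uRv, uRw, vRv, vRx, wRw, xRx
Branch closes: p2 and not p2 both at x.
Every branch of the negation's tableau closes; the branch above is one of them.

Yes, valid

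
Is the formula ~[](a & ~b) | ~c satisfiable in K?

1. ~[](a & ~b) | ~c, w0
2. ~c, w0   [|-rule on 1 (branches; this branch)]

Satisfiable (open branch found)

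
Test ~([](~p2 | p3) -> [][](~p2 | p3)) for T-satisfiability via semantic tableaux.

Satisfiable (open branch found)

1. ~([](~p2 | p3) -> [][](~p2 | p3)), 0
2. [](~p2 | p3), 0
3. ~[][](~p2 | p3), 0
4. ~p2 | p3, 0
5. p3, 0
6. ~[](~p2 | p3), 1
7. ~p2 | p3, 1
8. p3, 1
9. ~(~p2 | p3), 2
10. p2, 2
11. ~p3, 2
Accessibility: 0R0, 0R1, 1R1, 1R2, 2R2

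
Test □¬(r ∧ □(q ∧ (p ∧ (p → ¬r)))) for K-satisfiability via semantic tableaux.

1. □¬(r ∧ □(q ∧ (p ∧ (p → ¬r)))), w0

Yes, satisfiable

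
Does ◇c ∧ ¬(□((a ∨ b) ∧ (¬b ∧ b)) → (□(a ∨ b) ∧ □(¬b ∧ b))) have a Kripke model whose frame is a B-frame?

1. ◇c ∧ ¬(□((a ∨ b) ∧ (¬b ∧ b)) → (□(a ∨ b) ∧ □(¬b ∧ b))), u
2. ◇c, u
3. ¬(□((a ∨ b) ∧ (¬b ∧ b)) → (□(a ∨ b) ∧ □(¬b ∧ b))), u
4. □((a ∨ b) ∧ (¬b ∧ b)), u
5. ¬(□(a ∨ b) ∧ □(¬b ∧ b)), u
6. (a ∨ b) ∧ (¬b ∧ b), u
7. a ∨ b, u
8. ¬b ∧ b, u
9. ¬b, u
10. b, u
Accessibility: uRu
Branch closes: b and ¬b both at u.
Every branch closes; the branch above is one of them.

No, unsatisfiable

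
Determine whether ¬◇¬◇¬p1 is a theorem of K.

Not valid

Tableau for the negation ◇¬◇¬p1:
1. ◇¬◇¬p1, u
2. ¬◇¬p1, v
Accessibility: uRv
The negation has an open branch (countermodel exists).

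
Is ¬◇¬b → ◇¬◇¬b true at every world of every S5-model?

Tableau for the negation ¬(¬◇¬b → ◇¬◇¬b):
1. ¬(¬◇¬b → ◇¬◇¬b), w0
2. ¬◇¬b, w0
3. ¬◇¬◇¬b, w0
4. b, w0
5. ◇¬b, w0
6. ¬b, w1
7. b, w1
Accessibility: w0Rw0, w0Rw1, w1Rw0, w1Rw1
Branch closes: b and ¬b both at w1.
Every branch of the negation's tableau closes; the branch above is one of them.

Valid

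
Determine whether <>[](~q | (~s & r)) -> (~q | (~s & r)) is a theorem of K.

No, not valid

Tableau for the negation ~(<>[](~q | (~s & r)) -> (~q | (~s & r))):
1. ~(<>[](~q | (~s & r)) -> (~q | (~s & r))), u
2. <>[](~q | (~s & r)), u
3. ~(~q | (~s & r)), u
4. q, u
5. ~(~s & r), u
6. ~r, u
7. [](~q | (~s & r)), v
Accessibility: uRv
The negation has an open branch (countermodel exists).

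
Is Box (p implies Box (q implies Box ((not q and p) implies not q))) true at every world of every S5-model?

Tableau for the negation not Box (p implies Box (q implies Box ((not q and p) implies not q))):
1. not Box (p implies Box (q implies Box ((not q and p) implies not q))), u
2. not (p implies Box (q implies Box ((not q and p) implies not q))), v
3. p, v
4. not Box (q implies Box ((not q and p) implies not q)), v
5. not (q implies Box ((not q and p) implies not q)), w
6. q, w
7. not Box ((not q and p) implies not q), w
8. not ((not q and p) implies not q), x
9. not q and p, x
10. q, x
11. not q, x
12. p, x
Accessibility: uRu, uRv, uRw, uRx, vRu, vRv, vRw, vRx, wRu, wRv, wRw, wRx, xRu, xRv, xRw, xRx
Branch closes: q and not q both at x.
All branches of the negation close; one closing branch shown above.

Yes, valid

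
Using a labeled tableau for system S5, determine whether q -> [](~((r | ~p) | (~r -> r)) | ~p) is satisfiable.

1. q -> [](~((r | ~p) | (~r -> r)) | ~p), u
2. [](~((r | ~p) | (~r -> r)) | ~p), u
3. ~((r | ~p) | (~r -> r)) | ~p, u
4. ~p, u
Accessibility: uRu

Satisfiable (open branch found)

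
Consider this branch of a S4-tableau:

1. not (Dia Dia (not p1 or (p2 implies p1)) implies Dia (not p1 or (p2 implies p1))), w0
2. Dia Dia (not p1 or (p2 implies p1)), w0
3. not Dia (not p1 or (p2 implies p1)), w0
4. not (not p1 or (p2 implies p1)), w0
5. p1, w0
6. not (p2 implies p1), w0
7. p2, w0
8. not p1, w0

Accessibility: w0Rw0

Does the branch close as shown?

Both p1 and not p1 appear at w0.

Closed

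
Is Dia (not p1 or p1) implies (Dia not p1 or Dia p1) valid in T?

Tableau for the negation not (Dia (not p1 or p1) implies (Dia not p1 or Dia p1)):
1. not (Dia (not p1 or p1) implies (Dia not p1 or Dia p1)), w0
2. Dia (not p1 or p1), w0
3. not (Dia not p1 or Dia p1), w0
4. not Dia not p1, w0
5. not Dia p1, w0
6. p1, w0
7. not p1, w0
Accessibility: w0Rw0
Branch closes: p1 and not p1 both at w0.
All branches of the negation close; one closing branch shown above.

Valid in T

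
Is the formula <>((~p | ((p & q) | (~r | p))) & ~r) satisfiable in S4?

1. <>((~p | ((p & q) | (~r | p))) & ~r), w0
2. (~p | ((p & q) | (~r | p))) & ~r, w1   [<>-rule on 1: fresh world w1, w0Rw1]
3. ~p | ((p & q) | (~r | p)), w1   [&-rule on 2]
4. ~r, w1   [&-rule on 2]
5. (p & q) | (~r | p), w1   [|-rule on 3 (branches; this branch)]
6. ~r | p, w1   [|-rule on 5 (branches; this branch)]
7. p, w1   [|-rule on 6 (branches; this branch)]
Accessibility: w0Rw0, w0Rw1, w1Rw1

Yes, satisfiable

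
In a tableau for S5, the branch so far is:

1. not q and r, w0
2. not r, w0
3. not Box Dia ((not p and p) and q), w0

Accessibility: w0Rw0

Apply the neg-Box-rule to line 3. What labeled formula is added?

a fresh world w1 with w0Rw1, and not Dia ((not p and p) and q) at w1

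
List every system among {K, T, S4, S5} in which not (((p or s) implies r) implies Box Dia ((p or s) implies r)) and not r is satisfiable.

S4-tableau for the formula:
1. not (((p or s) implies r) implies Box Dia ((p or s) implies r)) and not r, u
2. not (((p or s) implies r) implies Box Dia ((p or s) implies r)), u
3. not r, u
4. (p or s) implies r, u
5. not Box Dia ((p or s) implies r), u
6. not (p or s), u
7. not p, u
8. not s, u
9. not Dia ((p or s) implies r), v
10. not ((p or s) implies r), v
11. p or s, v
12. not r, v
13. s, v
Accessibility: uRu, uRv, vRv
Complete open branch: satisfiable in S4, hence also in K, T (this S4-model is also a K-model and a T-model).
S5-tableau for the formula:
1. not (((p or s) implies r) implies Box Dia ((p or s) implies r)) and not r, u
2. not (((p or s) implies r) implies Box Dia ((p or s) implies r)), u
3. not r, u
4. (p or s) implies r, u
5. not Box Dia ((p or s) implies r), u
6. not (p or s), u
7. not p, u
8. not s, u
9. not Dia ((p or s) implies r), v
10. not ((p or s) implies r), u
11. p or s, u
12. not ((p or s) implies r), v
13. p or s, v
14. not r, v
15. s, u
Accessibility: uRu, uRv, vRu, vRv
Branch closes: s and not s both at u.
Every branch closes (one shown): unsatisfiable in S5.

K, T, S4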